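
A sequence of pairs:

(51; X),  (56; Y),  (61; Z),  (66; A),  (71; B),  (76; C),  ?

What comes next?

(81; D)

First slot goes 51, 56, 61, 66, 71, 76 → 81 (+5 each step).
Letter goes X, Y, Z, A, B, C → D (letters move forward 1 place in the alphabet, wrapping Z→A).
Putting it together: (81; D).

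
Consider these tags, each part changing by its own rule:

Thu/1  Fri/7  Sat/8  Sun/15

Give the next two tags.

Day: runs through the weekdays Mon→Sun; Thu, Fri, Sat, Sun → Mon → Tue.
Second component: each term is the sum of the two before it; 1, 7, 8, 15 → 23 → 38.
So the next two tags are Mon/23 and Tue/38.

Mon/23 then Tue/38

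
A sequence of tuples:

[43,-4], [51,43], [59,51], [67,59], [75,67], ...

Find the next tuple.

First value — +8 each step: 43, 51, 59, 67, 75 → 83.
For the second value, always the previous value of the first value: -4, 43, 51, 59, 67 → 75.
Combining the parts gives [83,75].

[83,75]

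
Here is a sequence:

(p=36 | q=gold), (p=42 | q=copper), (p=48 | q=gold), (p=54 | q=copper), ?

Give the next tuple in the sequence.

P: 36, 42, 48, 54 → 60 (+6 each step).
Q — alternates gold ↔ copper: gold, copper, gold, copper → gold.
Putting it together: (p=60 | q=gold).

(p=60 | q=gold)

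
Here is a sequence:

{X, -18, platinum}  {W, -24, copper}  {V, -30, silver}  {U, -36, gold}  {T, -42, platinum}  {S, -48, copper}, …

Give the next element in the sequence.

Letter — letters move back 1 place in the alphabet: X, W, V, U, T, S → R.
Second slot: −6 each step; -18, -24, -30, -36, -42, -48 → -54.
Metal: platinum, copper, silver, gold, platinum, copper → silver (repeats platinum → copper → silver → gold).
Putting it together: {R, -54, silver}.

{R, -54, silver}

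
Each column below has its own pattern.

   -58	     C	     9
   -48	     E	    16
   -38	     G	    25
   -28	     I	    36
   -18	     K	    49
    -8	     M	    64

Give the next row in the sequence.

First component: -58, -48, -38, -28, -18, -8 → 2 (+10 each step).
For the letter, letters move forward 2 places in the alphabet: C, E, G, I, K, M → O.
Third component goes 9, 16, 25, 36, 49, 64 → 81 (perfect squares: 3², 4², 5², …).
Combining the parts gives 2  O  81.

2  O  81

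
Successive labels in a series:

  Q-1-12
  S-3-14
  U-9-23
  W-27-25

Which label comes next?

Y-81-34

For the letter, letters move forward 2 places in the alphabet: Q, S, U, W → Y.
For the second component, ×3 each step: 1, 3, 9, 27 → 81.
Third component: alternating steps +2, +9, +2, +9, …, so 12, 14, 23, 25 → 34.
Combining the parts gives Y-81-34.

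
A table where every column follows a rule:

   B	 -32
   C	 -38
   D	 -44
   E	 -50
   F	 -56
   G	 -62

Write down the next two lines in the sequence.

H  -68; I  -74

For the letter, letters move forward 1 place in the alphabet: B, C, D, E, F, G → H → I.
Second component — −6 each step: -32, -38, -44, -50, -56, -62 → -68 → -74.
Putting the parts together: H  -68 and then I  -74.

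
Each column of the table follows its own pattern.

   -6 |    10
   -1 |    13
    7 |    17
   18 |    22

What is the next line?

32  28

First component: differences are 5, 8, 11, … (increasing by 3 each time); -6, -1, 7, 18 → 32.
Second component goes 10, 13, 17, 22 → 28 (differences are 3, 4, 5, … (increasing by 1 each time)).
Putting it together: 32  28.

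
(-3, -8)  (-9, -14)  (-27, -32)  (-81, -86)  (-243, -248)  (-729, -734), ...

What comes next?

First coordinate: -3, -9, -27, -81, -243, -729 → -2187 (×3 each step).
Second coordinate: always 5 less than the first coordinate; -8, -14, -32, -86, -248, -734 → -2192.
Combining the parts gives (-2187, -2192).

(-2187, -2192)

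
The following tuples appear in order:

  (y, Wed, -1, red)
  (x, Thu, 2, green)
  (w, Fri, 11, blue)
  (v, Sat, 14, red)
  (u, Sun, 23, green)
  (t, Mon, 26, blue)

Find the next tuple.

(s, Tue, 35, red)

For the letter, letters move back 1 place in the alphabet: y, x, w, v, u, t → s.
Day — runs through the weekdays Mon→Sun: Wed, Thu, Fri, Sat, Sun, Mon → Tue.
Third coordinate goes -1, 2, 11, 14, 23, 26 → 35 (alternating steps +3, +9, +3, +9, …).
For the colour, repeats red → green → blue: red, green, blue, red, green, blue → red.
Combining the parts gives (s, Tue, 35, red).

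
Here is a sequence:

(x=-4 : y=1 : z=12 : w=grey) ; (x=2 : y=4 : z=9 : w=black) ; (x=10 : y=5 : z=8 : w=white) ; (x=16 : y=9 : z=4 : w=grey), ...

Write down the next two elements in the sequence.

X goes -4, 2, 10, 16 → 24 → 30 (alternating steps +6, +8, +6, +8, …).
Y goes 1, 4, 5, 9 → 14 → 23 (each term is the sum of the two before it).
Z — together with the y always sums to 13: 12, 9, 8, 4 → -1 → -10.
W: grey, black, white, grey → black → white (repeats grey → black → white).
Putting the parts together: (x=24 : y=14 : z=-1 : w=black) and then (x=30 : y=23 : z=-10 : w=white).

(x=24 : y=14 : z=-1 : w=black), (x=30 : y=23 : z=-10 : w=white)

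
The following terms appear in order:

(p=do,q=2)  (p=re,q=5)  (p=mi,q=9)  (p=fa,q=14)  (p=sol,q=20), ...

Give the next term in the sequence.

(p=la,q=27)

P: runs through the solfège scale do→ti, so do, re, mi, fa, sol → la.
Q goes 2, 5, 9, 14, 20 → 27 (differences are 3, 4, 5, … (increasing by 1 each time)).
Combining the parts gives (p=la,q=27).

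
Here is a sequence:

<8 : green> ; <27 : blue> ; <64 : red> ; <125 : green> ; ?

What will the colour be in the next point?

Colour — repeats green → blue → red: green, blue, red, green → blue.

blue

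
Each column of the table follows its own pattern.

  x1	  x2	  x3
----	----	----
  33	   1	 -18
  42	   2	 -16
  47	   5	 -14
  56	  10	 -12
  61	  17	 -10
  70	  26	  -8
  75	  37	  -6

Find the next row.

84  50  -4

For the column x1, alternating steps +9, +5, +9, +5, …: 33, 42, 47, 56, 61, 70, 75 → 84.
Column x2: 1, 2, 5, 10, 17, 26, 37 → 50 (differences are 1, 3, 5, … (increasing by 2 each time)).
Column x3 goes -18, -16, -14, -12, -10, -8, -6 → -4 (+2 each step).
Combining the parts gives 84  50  -4.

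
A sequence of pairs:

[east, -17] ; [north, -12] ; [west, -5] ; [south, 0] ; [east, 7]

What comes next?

[north, 12]

Direction: repeats east → north → west → south; east, north, west, south, east → north.
Second part goes -17, -12, -5, 0, 7 → 12 (alternating steps +5, +7, +5, +7, …).
So the next pair is [north, 12].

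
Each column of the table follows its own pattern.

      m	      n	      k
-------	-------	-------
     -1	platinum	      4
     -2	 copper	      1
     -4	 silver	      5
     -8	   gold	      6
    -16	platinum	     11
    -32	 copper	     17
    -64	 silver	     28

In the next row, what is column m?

Column m: -1, -2, -4, -8, -16, -32, -64 → -128 (×2 each step).

-128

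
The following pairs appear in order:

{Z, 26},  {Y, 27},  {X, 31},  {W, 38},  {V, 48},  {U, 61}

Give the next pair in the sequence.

Letter: Z, Y, X, W, V, U → T (letters move back 1 place in the alphabet).
For the second part, differences are 1, 4, 7, … (increasing by 3 each time): 26, 27, 31, 38, 48, 61 → 77.
Putting it together: {T, 77}.

{T, 77}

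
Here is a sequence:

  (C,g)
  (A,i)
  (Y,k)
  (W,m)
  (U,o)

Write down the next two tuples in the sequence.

(S,q), (Q,s)

First letter goes C, A, Y, W, U → S → Q (letters move back 2 places in the alphabet, wrapping A→Z).
Second letter goes g, i, k, m, o → q → s (letters move forward 2 places in the alphabet).
Putting the parts together: (S,q) and then (Q,s).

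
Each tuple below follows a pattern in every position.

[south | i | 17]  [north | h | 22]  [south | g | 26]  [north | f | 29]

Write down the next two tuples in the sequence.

[south | e | 31], [north | d | 32]

Direction: alternates south ↔ north; south, north, south, north → south → north.
Letter: letters move back 1 place in the alphabet, so i, h, g, f → e → d.
For the third coordinate, differences are 5, 4, 3, … (decreasing by 1 each time): 17, 22, 26, 29 → 31 → 32.
So the next two tuples are [south | e | 31] and [north | d | 32].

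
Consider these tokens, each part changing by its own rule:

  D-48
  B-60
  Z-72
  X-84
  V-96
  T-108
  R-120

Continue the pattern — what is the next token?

Letter goes D, B, Z, X, V, T, R → P (letters move back 2 places in the alphabet, wrapping A→Z).
Second component — +12 each step: 48, 60, 72, 84, 96, 108, 120 → 132.
So the next token is P-132.

P-132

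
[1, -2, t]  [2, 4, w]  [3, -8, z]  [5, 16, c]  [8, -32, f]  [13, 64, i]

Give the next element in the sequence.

First slot: each term is the sum of the two before it; 1, 2, 3, 5, 8, 13 → 21.
For the second slot, ×(-2) each step: -2, 4, -8, 16, -32, 64 → -128.
Letter: t, w, z, c, f, i → l (letters move forward 3 places in the alphabet, wrapping Z→A).
Combining the parts gives [21, -128, l].

[21, -128, l]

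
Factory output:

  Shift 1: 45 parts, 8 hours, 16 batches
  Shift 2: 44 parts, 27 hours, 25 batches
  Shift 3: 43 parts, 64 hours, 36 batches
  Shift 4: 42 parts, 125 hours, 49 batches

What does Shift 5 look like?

41 parts, 216 hours, 64 batches

For the parts, −1 each step: 45, 44, 43, 42 → 41.
Hours: perfect cubes: 2³, 3³, 4³, …, so 8, 27, 64, 125 → 216.
Batches goes 16, 25, 36, 49 → 64 (perfect squares: 4², 5², 6², …).
Putting it together: 41 parts, 216 hours, 64 batches.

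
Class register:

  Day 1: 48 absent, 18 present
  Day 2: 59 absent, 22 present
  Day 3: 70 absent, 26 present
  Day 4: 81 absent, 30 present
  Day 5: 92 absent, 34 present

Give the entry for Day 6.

103 absent, 38 present

Absent goes 48, 59, 70, 81, 92 → 103 (+11 each step).
Present goes 18, 22, 26, 30, 34 → 38 (+4 each step).
Combining the parts gives 103 absent, 38 present.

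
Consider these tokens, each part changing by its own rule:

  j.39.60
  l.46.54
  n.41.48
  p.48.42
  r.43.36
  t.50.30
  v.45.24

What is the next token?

x.52.18

Letter goes j, l, n, p, r, t, v → x (letters move forward 2 places in the alphabet).
For the second component, alternating steps +7, −5, +7, −5, …: 39, 46, 41, 48, 43, 50, 45 → 52.
Third component: −6 each step, so 60, 54, 48, 42, 36, 30, 24 → 18.
Combining the parts gives x.52.18.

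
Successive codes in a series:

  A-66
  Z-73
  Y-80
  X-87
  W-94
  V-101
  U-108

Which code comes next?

T-115

Letter: A, Z, Y, X, W, V, U → T (letters move back 1 place in the alphabet, wrapping A→Z).
Second component goes 66, 73, 80, 87, 94, 101, 108 → 115 (+7 each step).
Putting it together: T-115.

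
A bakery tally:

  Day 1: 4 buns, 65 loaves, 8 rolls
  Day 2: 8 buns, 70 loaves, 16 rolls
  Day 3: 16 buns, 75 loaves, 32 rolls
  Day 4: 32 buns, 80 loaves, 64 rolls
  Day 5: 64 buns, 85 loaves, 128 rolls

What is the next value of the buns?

Buns: ×2 each step; 4, 8, 16, 32, 64 → 128.

128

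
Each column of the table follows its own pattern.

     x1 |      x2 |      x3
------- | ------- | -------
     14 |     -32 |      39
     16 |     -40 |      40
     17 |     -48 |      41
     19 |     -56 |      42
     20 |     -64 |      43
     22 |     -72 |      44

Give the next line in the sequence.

Column x1: alternating steps +2, +1, +2, +1, …, so 14, 16, 17, 19, 20, 22 → 23.
Column x2: -32, -40, -48, -56, -64, -72 → -80 (−8 each step).
Column x3: 39, 40, 41, 42, 43, 44 → 45 (+1 each step).
Putting it together: 23  -80  45.

23  -80  45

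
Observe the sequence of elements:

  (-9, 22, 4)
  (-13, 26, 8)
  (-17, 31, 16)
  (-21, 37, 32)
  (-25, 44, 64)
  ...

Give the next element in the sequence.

First entry goes -9, -13, -17, -21, -25 → -29 (−4 each step).
Second entry: differences are 4, 5, 6, … (increasing by 1 each time), so 22, 26, 31, 37, 44 → 52.
Third entry: ×2 each step, so 4, 8, 16, 32, 64 → 128.
So the next element is (-29, 52, 128).

(-29, 52, 128)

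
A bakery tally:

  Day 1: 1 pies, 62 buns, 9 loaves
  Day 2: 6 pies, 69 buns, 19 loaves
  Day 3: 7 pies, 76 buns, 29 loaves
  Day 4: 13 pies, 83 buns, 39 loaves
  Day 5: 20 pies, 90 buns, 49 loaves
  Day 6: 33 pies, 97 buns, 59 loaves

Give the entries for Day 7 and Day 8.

53 pies, 104 buns, 69 loaves; 86 pies, 111 buns, 79 loaves

Pies: each term is the sum of the two before it; 1, 6, 7, 13, 20, 33 → 53 → 86.
Buns: +7 each step; 62, 69, 76, 83, 90, 97 → 104 → 111.
Loaves — +10 each step: 9, 19, 29, 39, 49, 59 → 69 → 79.
Putting the parts together: 53 pies, 104 buns, 69 loaves and then 86 pies, 111 buns, 79 loaves.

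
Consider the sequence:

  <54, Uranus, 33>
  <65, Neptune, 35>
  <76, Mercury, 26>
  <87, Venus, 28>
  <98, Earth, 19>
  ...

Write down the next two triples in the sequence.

First entry: 54, 65, 76, 87, 98 → 109 → 120 (+11 each step).
Planet: Uranus, Neptune, Mercury, Venus, Earth → Mars → Jupiter (runs through the planets Mercury→Neptune).
Third entry: 33, 35, 26, 28, 19 → 21 → 12 (alternating steps +2, −9, +2, −9, …).
Putting the parts together: <109, Mars, 21> and then <120, Jupiter, 12>.

<109, Mars, 21>, <120, Jupiter, 12>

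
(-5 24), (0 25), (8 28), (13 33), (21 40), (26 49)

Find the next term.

(34 60)

For the first value, alternating steps +5, +8, +5, +8, …: -5, 0, 8, 13, 21, 26 → 34.
Second value goes 24, 25, 28, 33, 40, 49 → 60 (differences are 1, 3, 5, … (increasing by 2 each time)).
Putting it together: (34 60).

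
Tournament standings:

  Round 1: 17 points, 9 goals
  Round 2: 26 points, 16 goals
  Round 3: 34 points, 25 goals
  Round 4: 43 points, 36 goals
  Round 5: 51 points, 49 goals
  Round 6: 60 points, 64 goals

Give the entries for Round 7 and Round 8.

Points: alternating steps +9, +8, +9, +8, …, so 17, 26, 34, 43, 51, 60 → 68 → 77.
Goals: perfect squares: 3², 4², 5², …, so 9, 16, 25, 36, 49, 64 → 81 → 100.
Putting the parts together: 68 points, 81 goals and then 77 points, 100 goals.

68 points, 81 goals; 77 points, 100 goals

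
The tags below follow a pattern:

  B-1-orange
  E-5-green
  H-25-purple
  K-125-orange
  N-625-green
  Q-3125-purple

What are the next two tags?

T-15625-orange, W-78125-green

Letter: letters move forward 3 places in the alphabet; B, E, H, K, N, Q → T → W.
Second component: ×5 each step; 1, 5, 25, 125, 625, 3125 → 15625 → 78125.
Colour: repeats orange → green → purple, so orange, green, purple, orange, green, purple → orange → green.
Putting the parts together: T-15625-orange and then W-78125-green.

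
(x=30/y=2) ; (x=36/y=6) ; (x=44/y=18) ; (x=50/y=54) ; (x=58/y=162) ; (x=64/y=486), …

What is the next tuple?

X: alternating steps +6, +8, +6, +8, …, so 30, 36, 44, 50, 58, 64 → 72.
Y: ×3 each step; 2, 6, 18, 54, 162, 486 → 1458.
Putting it together: (x=72/y=1458).

(x=72/y=1458)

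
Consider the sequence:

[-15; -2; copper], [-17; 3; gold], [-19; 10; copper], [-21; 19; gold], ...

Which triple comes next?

[-23; 30; copper]

First part: −2 each step, so -15, -17, -19, -21 → -23.
Second part — differences are 5, 7, 9, … (increasing by 2 each time): -2, 3, 10, 19 → 30.
Metal goes copper, gold, copper, gold → copper (alternates copper ↔ gold).
Combining the parts gives [-23; 30; copper].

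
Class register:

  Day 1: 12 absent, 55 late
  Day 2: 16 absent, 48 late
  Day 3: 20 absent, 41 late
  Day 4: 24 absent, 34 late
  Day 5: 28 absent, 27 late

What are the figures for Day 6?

32 absent, 20 late

Absent: +4 each step, so 12, 16, 20, 24, 28 → 32.
Late: −7 each step; 55, 48, 41, 34, 27 → 20.
So the next row is 32 absent, 20 late.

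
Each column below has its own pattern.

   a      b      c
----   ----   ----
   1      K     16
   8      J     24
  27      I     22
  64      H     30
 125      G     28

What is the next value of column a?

Column a: perfect cubes: 1³, 2³, 3³, …, so 1, 8, 27, 64, 125 → 216.

216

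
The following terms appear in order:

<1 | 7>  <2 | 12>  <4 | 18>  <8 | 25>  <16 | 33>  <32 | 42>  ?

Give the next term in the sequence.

First coordinate: 1, 2, 4, 8, 16, 32 → 64 (×2 each step).
For the second coordinate, differences are 5, 6, 7, … (increasing by 1 each time): 7, 12, 18, 25, 33, 42 → 52.
Combining the parts gives <64 | 52>.

<64 | 52>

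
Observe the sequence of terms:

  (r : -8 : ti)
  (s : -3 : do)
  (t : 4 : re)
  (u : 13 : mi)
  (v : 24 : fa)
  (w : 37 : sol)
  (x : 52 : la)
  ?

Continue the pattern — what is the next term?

(y : 69 : ti)

Letter goes r, s, t, u, v, w, x → y (letters move forward 1 place in the alphabet).
Second component: differences are 5, 7, 9, … (increasing by 2 each time), so -8, -3, 4, 13, 24, 37, 52 → 69.
For the note, runs through the solfège scale do→ti: ti, do, re, mi, fa, sol, la → ti.
So the next term is (y : 69 : ti).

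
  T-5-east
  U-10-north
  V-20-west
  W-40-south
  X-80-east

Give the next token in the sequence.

Y-160-north

For the letter, letters move forward 1 place in the alphabet: T, U, V, W, X → Y.
Second component goes 5, 10, 20, 40, 80 → 160 (×2 each step).
Direction goes east, north, west, south, east → north (repeats east → north → west → south).
Putting it together: Y-160-north.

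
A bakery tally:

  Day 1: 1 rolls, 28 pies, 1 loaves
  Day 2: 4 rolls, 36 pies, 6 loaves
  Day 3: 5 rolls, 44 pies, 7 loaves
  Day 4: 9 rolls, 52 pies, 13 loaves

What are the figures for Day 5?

For the rolls, each term is the sum of the two before it: 1, 4, 5, 9 → 14.
For the pies, +8 each step: 28, 36, 44, 52 → 60.
For the loaves, each term is the sum of the two before it: 1, 6, 7, 13 → 20.
Combining the parts gives 14 rolls, 60 pies, 20 loaves.

14 rolls, 60 pies, 20 loaves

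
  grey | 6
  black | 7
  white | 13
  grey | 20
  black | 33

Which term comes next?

Shade goes grey, black, white, grey, black → white (repeats grey → black → white).
Second coordinate: each term is the sum of the two before it; 6, 7, 13, 20, 33 → 53.
So the next term is white | 53.

white | 53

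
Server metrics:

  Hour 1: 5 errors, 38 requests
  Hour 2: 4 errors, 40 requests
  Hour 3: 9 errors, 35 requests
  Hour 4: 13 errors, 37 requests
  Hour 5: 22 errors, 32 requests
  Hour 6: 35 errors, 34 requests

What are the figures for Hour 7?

Errors: each term is the sum of the two before it, so 5, 4, 9, 13, 22, 35 → 57.
Requests — alternating steps +2, −5, +2, −5, …: 38, 40, 35, 37, 32, 34 → 29.
Combining the parts gives 57 errors, 29 requests.

57 errors, 29 requests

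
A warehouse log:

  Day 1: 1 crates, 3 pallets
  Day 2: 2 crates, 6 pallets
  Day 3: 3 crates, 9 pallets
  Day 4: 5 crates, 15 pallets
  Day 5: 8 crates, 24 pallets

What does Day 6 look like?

13 crates, 39 pallets

Crates — each term is the sum of the two before it: 1, 2, 3, 5, 8 → 13.
For the pallets, always 3 × the crates: 3, 6, 9, 15, 24 → 39.
Putting it together: 13 crates, 39 pallets.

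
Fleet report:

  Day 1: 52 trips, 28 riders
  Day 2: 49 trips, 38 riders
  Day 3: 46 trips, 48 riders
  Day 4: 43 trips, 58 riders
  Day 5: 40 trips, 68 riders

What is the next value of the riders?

Trips — −3 each step: 52, 49, 46, 43, 40 → 37.
Riders goes 28, 38, 48, 58, 68 → 78 (+10 each step).

78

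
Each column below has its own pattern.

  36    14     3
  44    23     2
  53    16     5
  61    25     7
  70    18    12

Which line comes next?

78  27  19

First component: alternating steps +8, +9, +8, +9, …; 36, 44, 53, 61, 70 → 78.
Second component — alternating steps +9, −7, +9, −7, …: 14, 23, 16, 25, 18 → 27.
Third component goes 3, 2, 5, 7, 12 → 19 (each term is the sum of the two before it).
So the next line is 78  27  19.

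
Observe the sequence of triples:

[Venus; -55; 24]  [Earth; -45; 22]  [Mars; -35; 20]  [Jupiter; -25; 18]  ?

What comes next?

Planet: Venus, Earth, Mars, Jupiter → Saturn (runs through the planets Mercury→Neptune).
Second entry: -55, -45, -35, -25 → -15 (+10 each step).
Third entry goes 24, 22, 20, 18 → 16 (−2 each step).
So the next triple is [Saturn; -15; 16].

[Saturn; -15; 16]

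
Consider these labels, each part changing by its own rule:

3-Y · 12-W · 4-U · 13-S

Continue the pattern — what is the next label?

First component — alternating steps +9, −8, +9, −8, …: 3, 12, 4, 13 → 5.
Letter goes Y, W, U, S → Q (letters move back 2 places in the alphabet).
Putting it together: 5-Q.

5-Q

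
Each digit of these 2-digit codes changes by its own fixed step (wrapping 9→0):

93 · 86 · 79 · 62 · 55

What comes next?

First digit: 9, 8, 7, 6, 5 → 4 (−1 each step, mod 10).
Second digit: 3, 6, 9, 2, 5 → 8 (+3 each step, mod 10).
Combining the parts gives 48.

48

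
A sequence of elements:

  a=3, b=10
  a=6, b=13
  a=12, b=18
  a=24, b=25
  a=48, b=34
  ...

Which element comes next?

a=96, b=45

A goes 3, 6, 12, 24, 48 → 96 (×2 each step).
For the b, differences are 3, 5, 7, … (increasing by 2 each time): 10, 13, 18, 25, 34 → 45.
Combining the parts gives a=96, b=45.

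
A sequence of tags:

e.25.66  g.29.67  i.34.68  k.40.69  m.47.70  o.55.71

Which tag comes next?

Letter: letters move forward 2 places in the alphabet; e, g, i, k, m, o → q.
Second component goes 25, 29, 34, 40, 47, 55 → 64 (differences are 4, 5, 6, … (increasing by 1 each time)).
Third component — +1 each step: 66, 67, 68, 69, 70, 71 → 72.
Putting it together: q.64.72.

q.64.72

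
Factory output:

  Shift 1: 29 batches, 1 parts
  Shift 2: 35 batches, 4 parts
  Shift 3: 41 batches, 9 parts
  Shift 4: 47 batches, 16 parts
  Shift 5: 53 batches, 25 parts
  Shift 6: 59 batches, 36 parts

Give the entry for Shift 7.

Batches — +6 each step: 29, 35, 41, 47, 53, 59 → 65.
Parts: 1, 4, 9, 16, 25, 36 → 49 (perfect squares: 1², 2², 3², …).
Putting it together: 65 batches, 49 parts.

65 batches, 49 parts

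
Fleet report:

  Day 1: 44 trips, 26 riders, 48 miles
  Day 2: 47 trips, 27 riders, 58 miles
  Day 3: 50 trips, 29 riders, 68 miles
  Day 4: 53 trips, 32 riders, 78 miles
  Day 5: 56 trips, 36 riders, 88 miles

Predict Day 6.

Trips goes 44, 47, 50, 53, 56 → 59 (+3 each step).
Riders — differences are 1, 2, 3, … (increasing by 1 each time): 26, 27, 29, 32, 36 → 41.
Miles — +10 each step: 48, 58, 68, 78, 88 → 98.
Putting it together: 59 trips, 41 riders, 98 miles.

59 trips, 41 riders, 98 miles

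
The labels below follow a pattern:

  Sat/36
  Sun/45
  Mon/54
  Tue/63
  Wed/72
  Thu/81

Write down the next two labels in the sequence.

Day: runs through the weekdays Mon→Sun; Sat, Sun, Mon, Tue, Wed, Thu → Fri → Sat.
For the second component, +9 each step: 36, 45, 54, 63, 72, 81 → 90 → 99.
Putting the parts together: Fri/90 and then Sat/99.

Fri/90 then Sat/99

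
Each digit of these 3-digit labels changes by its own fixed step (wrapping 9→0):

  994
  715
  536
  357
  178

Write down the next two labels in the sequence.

999, 710

First digit: 9, 7, 5, 3, 1 → 9 → 7 (−2 each step, mod 10).
Second digit: 9, 1, 3, 5, 7 → 9 → 1 (+2 each step, mod 10).
Third digit — +1 each step, mod 10: 4, 5, 6, 7, 8 → 9 → 0.
Putting the parts together: 999 and then 710.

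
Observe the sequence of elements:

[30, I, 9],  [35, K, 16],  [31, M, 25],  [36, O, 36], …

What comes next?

[32, Q, 49]

First coordinate: alternating steps +5, −4, +5, −4, …; 30, 35, 31, 36 → 32.
Letter: letters move forward 2 places in the alphabet; I, K, M, O → Q.
For the third coordinate, perfect squares: 3², 4², 5², …: 9, 16, 25, 36 → 49.
So the next element is [32, Q, 49].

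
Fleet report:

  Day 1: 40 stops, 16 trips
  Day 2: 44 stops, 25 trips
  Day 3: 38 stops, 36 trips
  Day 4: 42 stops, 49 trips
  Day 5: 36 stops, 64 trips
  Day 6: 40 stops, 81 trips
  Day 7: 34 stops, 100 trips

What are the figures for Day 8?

Stops goes 40, 44, 38, 42, 36, 40, 34 → 38 (alternating steps +4, −6, +4, −6, …).
Trips: 16, 25, 36, 49, 64, 81, 100 → 121 (perfect squares: 4², 5², 6², …).
So the next row is 38 stops, 121 trips.

38 stops, 121 trips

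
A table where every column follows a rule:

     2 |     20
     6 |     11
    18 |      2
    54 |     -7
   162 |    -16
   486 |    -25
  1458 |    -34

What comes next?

4374  -43

First component — ×3 each step: 2, 6, 18, 54, 162, 486, 1458 → 4374.
Second component: 20, 11, 2, -7, -16, -25, -34 → -43 (−9 each step).
So the next row is 4374  -43.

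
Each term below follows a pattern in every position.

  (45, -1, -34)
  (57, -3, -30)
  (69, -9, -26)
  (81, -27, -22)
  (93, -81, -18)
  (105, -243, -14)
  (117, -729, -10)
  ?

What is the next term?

First slot goes 45, 57, 69, 81, 93, 105, 117 → 129 (+12 each step).
Second slot: ×3 each step, so -1, -3, -9, -27, -81, -243, -729 → -2187.
Third slot goes -34, -30, -26, -22, -18, -14, -10 → -6 (+4 each step).
So the next term is (129, -2187, -6).

(129, -2187, -6)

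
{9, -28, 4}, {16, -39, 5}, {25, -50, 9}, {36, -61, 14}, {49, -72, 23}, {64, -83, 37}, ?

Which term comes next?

{81, -94, 60}

First component: perfect squares: 3², 4², 5², …, so 9, 16, 25, 36, 49, 64 → 81.
Second component: −11 each step; -28, -39, -50, -61, -72, -83 → -94.
Third component: each term is the sum of the two before it, so 4, 5, 9, 14, 23, 37 → 60.
Putting it together: {81, -94, 60}.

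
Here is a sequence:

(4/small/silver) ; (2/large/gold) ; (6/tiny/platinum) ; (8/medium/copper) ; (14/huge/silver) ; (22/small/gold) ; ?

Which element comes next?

First entry: each term is the sum of the two before it, so 4, 2, 6, 8, 14, 22 → 36.
For the size, repeats small → large → tiny → medium → huge: small, large, tiny, medium, huge, small → large.
Metal — repeats silver → gold → platinum → copper: silver, gold, platinum, copper, silver, gold → platinum.
So the next element is (36/large/platinum).

(36/large/platinum)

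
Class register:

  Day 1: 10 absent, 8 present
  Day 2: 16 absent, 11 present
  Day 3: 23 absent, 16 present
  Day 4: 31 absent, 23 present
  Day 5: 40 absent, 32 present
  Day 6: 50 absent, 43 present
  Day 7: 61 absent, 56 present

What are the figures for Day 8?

73 absent, 71 present

Absent: differences are 6, 7, 8, … (increasing by 1 each time), so 10, 16, 23, 31, 40, 50, 61 → 73.
Present goes 8, 11, 16, 23, 32, 43, 56 → 71 (differences are 3, 5, 7, … (increasing by 2 each time)).
Combining the parts gives 73 absent, 71 present.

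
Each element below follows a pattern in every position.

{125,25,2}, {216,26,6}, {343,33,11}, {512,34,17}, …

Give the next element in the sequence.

{729,41,24}

For the first value, perfect cubes: 5³, 6³, 7³, …: 125, 216, 343, 512 → 729.
For the second value, alternating steps +1, +7, +1, +7, …: 25, 26, 33, 34 → 41.
Third value goes 2, 6, 11, 17 → 24 (differences are 4, 5, 6, … (increasing by 1 each time)).
So the next element is {729,41,24}.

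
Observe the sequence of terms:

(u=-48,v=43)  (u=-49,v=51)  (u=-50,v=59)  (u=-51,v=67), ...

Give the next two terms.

(u=-52,v=75), (u=-53,v=83)

U: −1 each step, so -48, -49, -50, -51 → -52 → -53.
V — +8 each step: 43, 51, 59, 67 → 75 → 83.
So the next two terms are (u=-52,v=75) and (u=-53,v=83).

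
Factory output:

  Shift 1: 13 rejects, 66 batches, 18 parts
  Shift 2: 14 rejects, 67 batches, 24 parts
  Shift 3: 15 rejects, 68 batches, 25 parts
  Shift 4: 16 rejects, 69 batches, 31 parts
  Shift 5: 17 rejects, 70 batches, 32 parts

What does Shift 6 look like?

Rejects — +1 each step: 13, 14, 15, 16, 17 → 18.
Batches goes 66, 67, 68, 69, 70 → 71 (+1 each step).
Parts: 18, 24, 25, 31, 32 → 38 (alternating steps +6, +1, +6, +1, …).
Putting it together: 18 rejects, 71 batches, 38 parts.

18 rejects, 71 batches, 38 parts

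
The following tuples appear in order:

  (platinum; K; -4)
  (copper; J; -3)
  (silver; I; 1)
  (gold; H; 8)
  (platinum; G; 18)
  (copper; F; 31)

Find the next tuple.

(silver; E; 47)

Metal: platinum, copper, silver, gold, platinum, copper → silver (repeats platinum → copper → silver → gold).
Letter — letters move back 1 place in the alphabet: K, J, I, H, G, F → E.
Third entry — differences are 1, 4, 7, … (increasing by 3 each time): -4, -3, 1, 8, 18, 31 → 47.
Combining the parts gives (silver; E; 47).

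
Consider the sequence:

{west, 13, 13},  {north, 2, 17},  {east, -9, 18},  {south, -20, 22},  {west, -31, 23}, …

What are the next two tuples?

For the direction, repeats west → north → east → south: west, north, east, south, west → north → east.
Second entry: −11 each step; 13, 2, -9, -20, -31 → -42 → -53.
Third entry goes 13, 17, 18, 22, 23 → 27 → 28 (alternating steps +4, +1, +4, +1, …).
Putting the parts together: {north, -42, 27} and then {east, -53, 28}.

{north, -42, 27}, {east, -53, 28}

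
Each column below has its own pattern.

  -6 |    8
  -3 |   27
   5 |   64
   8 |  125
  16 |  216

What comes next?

19  343

First component: alternating steps +3, +8, +3, +8, …; -6, -3, 5, 8, 16 → 19.
For the second component, perfect cubes: 2³, 3³, 4³, …: 8, 27, 64, 125, 216 → 343.
So the next line is 19  343.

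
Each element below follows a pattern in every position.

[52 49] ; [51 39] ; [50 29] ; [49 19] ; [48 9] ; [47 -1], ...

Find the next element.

First part: −1 each step, so 52, 51, 50, 49, 48, 47 → 46.
Second part goes 49, 39, 29, 19, 9, -1 → -11 (−10 each step).
Putting it together: [46 -11].

[46 -11]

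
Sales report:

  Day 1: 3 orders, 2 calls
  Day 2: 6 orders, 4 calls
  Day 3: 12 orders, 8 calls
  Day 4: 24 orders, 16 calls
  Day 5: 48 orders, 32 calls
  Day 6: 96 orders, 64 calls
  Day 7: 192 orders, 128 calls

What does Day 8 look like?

384 orders, 256 calls

For the orders, ×2 each step: 3, 6, 12, 24, 48, 96, 192 → 384.
Calls: 2, 4, 8, 16, 32, 64, 128 → 256 (×2 each step).
Combining the parts gives 384 orders, 256 calls.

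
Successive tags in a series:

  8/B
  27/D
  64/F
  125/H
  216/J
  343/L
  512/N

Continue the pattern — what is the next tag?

First component — perfect cubes: 2³, 3³, 4³, …: 8, 27, 64, 125, 216, 343, 512 → 729.
For the letter, letters move forward 2 places in the alphabet: B, D, F, H, J, L, N → P.
So the next tag is 729/P.

729/P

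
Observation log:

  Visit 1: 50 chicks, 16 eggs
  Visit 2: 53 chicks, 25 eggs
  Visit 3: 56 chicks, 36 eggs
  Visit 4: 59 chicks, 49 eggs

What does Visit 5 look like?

Chicks: 50, 53, 56, 59 → 62 (+3 each step).
For the eggs, perfect squares: 4², 5², 6², …: 16, 25, 36, 49 → 64.
Putting it together: 62 chicks, 64 eggs.

62 chicks, 64 eggs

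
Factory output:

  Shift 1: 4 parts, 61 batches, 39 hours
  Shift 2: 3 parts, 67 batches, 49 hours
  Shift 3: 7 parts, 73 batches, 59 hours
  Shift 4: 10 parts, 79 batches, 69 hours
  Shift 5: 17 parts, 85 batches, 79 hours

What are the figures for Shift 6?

27 parts, 91 batches, 89 hours

Parts: each term is the sum of the two before it; 4, 3, 7, 10, 17 → 27.
Batches goes 61, 67, 73, 79, 85 → 91 (+6 each step).
For the hours, +10 each step: 39, 49, 59, 69, 79 → 89.
Combining the parts gives 27 parts, 91 batches, 89 hours.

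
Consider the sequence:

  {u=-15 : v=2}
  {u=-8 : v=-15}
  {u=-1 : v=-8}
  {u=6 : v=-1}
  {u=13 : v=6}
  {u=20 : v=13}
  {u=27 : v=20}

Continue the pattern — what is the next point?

{u=34 : v=27}

U — +7 each step: -15, -8, -1, 6, 13, 20, 27 → 34.
V — always the previous value of the u: 2, -15, -8, -1, 6, 13, 20 → 27.
Combining the parts gives {u=34 : v=27}.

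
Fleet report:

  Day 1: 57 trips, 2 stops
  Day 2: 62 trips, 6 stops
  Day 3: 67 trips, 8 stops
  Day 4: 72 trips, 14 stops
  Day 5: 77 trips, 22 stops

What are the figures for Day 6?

82 trips, 36 stops

For the trips, +5 each step: 57, 62, 67, 72, 77 → 82.
Stops — each term is the sum of the two before it: 2, 6, 8, 14, 22 → 36.
Putting it together: 82 trips, 36 stops.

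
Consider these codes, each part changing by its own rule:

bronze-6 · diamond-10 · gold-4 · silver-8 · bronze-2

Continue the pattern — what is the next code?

For the rank, repeats bronze → diamond → gold → silver: bronze, diamond, gold, silver, bronze → diamond.
Second component: 6, 10, 4, 8, 2 → 6 (alternating steps +4, −6, +4, −6, …).
So the next code is diamond-6.

diamond-6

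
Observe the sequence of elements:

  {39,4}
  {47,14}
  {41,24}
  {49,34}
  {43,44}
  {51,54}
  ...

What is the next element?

First part — alternating steps +8, −6, +8, −6, …: 39, 47, 41, 49, 43, 51 → 45.
Second part: +10 each step; 4, 14, 24, 34, 44, 54 → 64.
So the next element is {45,64}.

{45,64}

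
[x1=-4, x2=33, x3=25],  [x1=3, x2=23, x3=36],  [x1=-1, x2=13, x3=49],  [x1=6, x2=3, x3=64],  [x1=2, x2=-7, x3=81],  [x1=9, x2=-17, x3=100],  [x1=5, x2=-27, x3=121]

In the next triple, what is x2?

-37

X2 goes 33, 23, 13, 3, -7, -17, -27 → -37 (−10 each step).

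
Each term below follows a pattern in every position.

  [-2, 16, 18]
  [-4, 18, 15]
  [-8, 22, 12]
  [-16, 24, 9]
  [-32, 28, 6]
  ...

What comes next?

[-64, 30, 3]

First coordinate: ×2 each step; -2, -4, -8, -16, -32 → -64.
Second coordinate: alternating steps +2, +4, +2, +4, …; 16, 18, 22, 24, 28 → 30.
For the third coordinate, −3 each step: 18, 15, 12, 9, 6 → 3.
So the next term is [-64, 30, 3].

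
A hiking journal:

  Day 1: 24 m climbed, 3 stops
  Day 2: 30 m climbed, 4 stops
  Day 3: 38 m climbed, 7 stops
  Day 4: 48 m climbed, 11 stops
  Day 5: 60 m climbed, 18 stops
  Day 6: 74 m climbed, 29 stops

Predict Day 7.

M climbed: 24, 30, 38, 48, 60, 74 → 90 (differences are 6, 8, 10, … (increasing by 2 each time)).
Stops: each term is the sum of the two before it; 3, 4, 7, 11, 18, 29 → 47.
So the next line is 90 m climbed, 47 stops.

90 m climbed, 47 stops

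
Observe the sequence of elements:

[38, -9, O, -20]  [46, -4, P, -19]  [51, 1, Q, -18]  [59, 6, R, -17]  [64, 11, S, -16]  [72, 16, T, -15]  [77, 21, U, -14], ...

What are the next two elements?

First slot goes 38, 46, 51, 59, 64, 72, 77 → 85 → 90 (alternating steps +8, +5, +8, +5, …).
For the second slot, +5 each step: -9, -4, 1, 6, 11, 16, 21 → 26 → 31.
Letter: letters move forward 1 place in the alphabet; O, P, Q, R, S, T, U → V → W.
Fourth slot — +1 each step: -20, -19, -18, -17, -16, -15, -14 → -13 → -12.
So the next two elements are [85, 26, V, -13] and [90, 31, W, -12].

[85, 26, V, -13], [90, 31, W, -12]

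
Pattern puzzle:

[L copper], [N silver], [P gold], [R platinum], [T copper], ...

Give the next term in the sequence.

[V silver]

Letter: letters move forward 2 places in the alphabet; L, N, P, R, T → V.
Metal: repeats copper → silver → gold → platinum, so copper, silver, gold, platinum, copper → silver.
Combining the parts gives [V silver].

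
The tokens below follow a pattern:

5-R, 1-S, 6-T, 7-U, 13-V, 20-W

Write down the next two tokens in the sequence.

33-X, 53-Y

First component: each term is the sum of the two before it; 5, 1, 6, 7, 13, 20 → 33 → 53.
Letter: letters move forward 1 place in the alphabet; R, S, T, U, V, W → X → Y.
Putting the parts together: 33-X and then 53-Y.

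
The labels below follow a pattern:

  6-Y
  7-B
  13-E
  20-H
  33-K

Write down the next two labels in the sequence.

First component goes 6, 7, 13, 20, 33 → 53 → 86 (each term is the sum of the two before it).
Letter: letters move forward 3 places in the alphabet, wrapping Z→A; Y, B, E, H, K → N → Q.
So the next two labels are 53-N and 86-Q.

53-N, 86-Q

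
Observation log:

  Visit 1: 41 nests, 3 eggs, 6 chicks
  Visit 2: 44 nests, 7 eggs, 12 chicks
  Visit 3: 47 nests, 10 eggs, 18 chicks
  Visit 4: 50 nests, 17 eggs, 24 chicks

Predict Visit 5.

Nests goes 41, 44, 47, 50 → 53 (+3 each step).
For the eggs, each term is the sum of the two before it: 3, 7, 10, 17 → 27.
Chicks: +6 each step; 6, 12, 18, 24 → 30.
So the next row is 53 nests, 27 eggs, 30 chicks.

53 nests, 27 eggs, 30 chicks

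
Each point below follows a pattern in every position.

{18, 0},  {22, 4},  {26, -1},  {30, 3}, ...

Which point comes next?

First coordinate: 18, 22, 26, 30 → 34 (+4 each step).
Second coordinate goes 0, 4, -1, 3 → -2 (alternating steps +4, −5, +4, −5, …).
Putting it together: {34, -2}.

{34, -2}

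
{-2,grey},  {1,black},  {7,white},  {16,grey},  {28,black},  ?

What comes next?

{43,white}

First entry — differences are 3, 6, 9, … (increasing by 3 each time): -2, 1, 7, 16, 28 → 43.
Shade — repeats grey → black → white: grey, black, white, grey, black → white.
Putting it together: {43,white}.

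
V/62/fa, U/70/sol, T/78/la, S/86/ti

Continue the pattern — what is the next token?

R/94/do

Letter: V, U, T, S → R (letters move back 1 place in the alphabet).
Second component: 62, 70, 78, 86 → 94 (+8 each step).
Note — runs through the solfège scale do→ti: fa, sol, la, ti → do.
Putting it together: R/94/do.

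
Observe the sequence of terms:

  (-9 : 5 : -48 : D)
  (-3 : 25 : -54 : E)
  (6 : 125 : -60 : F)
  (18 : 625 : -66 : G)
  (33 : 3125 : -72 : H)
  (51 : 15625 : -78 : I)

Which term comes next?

First value: differences are 6, 9, 12, … (increasing by 3 each time); -9, -3, 6, 18, 33, 51 → 72.
Second value: 5, 25, 125, 625, 3125, 15625 → 78125 (×5 each step).
Third value: -48, -54, -60, -66, -72, -78 → -84 (−6 each step).
Letter goes D, E, F, G, H, I → J (letters move forward 1 place in the alphabet).
Putting it together: (72 : 78125 : -84 : J).

(72 : 78125 : -84 : J)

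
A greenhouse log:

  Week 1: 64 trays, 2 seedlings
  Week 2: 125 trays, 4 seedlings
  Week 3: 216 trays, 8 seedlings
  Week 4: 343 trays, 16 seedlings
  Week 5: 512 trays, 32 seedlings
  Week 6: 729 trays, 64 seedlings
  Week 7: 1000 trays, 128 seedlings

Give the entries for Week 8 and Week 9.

Trays: perfect cubes: 4³, 5³, 6³, …, so 64, 125, 216, 343, 512, 729, 1000 → 1331 → 1728.
Seedlings: 2, 4, 8, 16, 32, 64, 128 → 256 → 512 (×2 each step).
Putting the parts together: 1331 trays, 256 seedlings and then 1728 trays, 512 seedlings.

1331 trays, 256 seedlings; 1728 trays, 512 seedlings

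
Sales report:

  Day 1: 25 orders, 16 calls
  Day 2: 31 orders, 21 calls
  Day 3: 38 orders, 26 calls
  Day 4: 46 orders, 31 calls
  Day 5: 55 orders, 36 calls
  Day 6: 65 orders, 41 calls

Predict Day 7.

76 orders, 46 calls

Orders: differences are 6, 7, 8, … (increasing by 1 each time), so 25, 31, 38, 46, 55, 65 → 76.
For the calls, +5 each step: 16, 21, 26, 31, 36, 41 → 46.
Putting it together: 76 orders, 46 calls.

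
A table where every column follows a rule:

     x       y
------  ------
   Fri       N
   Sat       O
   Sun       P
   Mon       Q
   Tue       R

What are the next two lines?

Wed  S; Thu  T

Column x: Fri, Sat, Sun, Mon, Tue → Wed → Thu (runs through the weekdays Mon→Sun).
Column y — letters move forward 1 place in the alphabet: N, O, P, Q, R → S → T.
So the next two lines are Wed  S and Thu  T.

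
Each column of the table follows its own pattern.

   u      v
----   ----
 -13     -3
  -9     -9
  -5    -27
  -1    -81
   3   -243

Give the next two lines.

For the column u, +4 each step: -13, -9, -5, -1, 3 → 7 → 11.
For the column v, ×3 each step: -3, -9, -27, -81, -243 → -729 → -2187.
So the next two lines are 7  -729 and 11  -2187.

7  -729; 11  -2187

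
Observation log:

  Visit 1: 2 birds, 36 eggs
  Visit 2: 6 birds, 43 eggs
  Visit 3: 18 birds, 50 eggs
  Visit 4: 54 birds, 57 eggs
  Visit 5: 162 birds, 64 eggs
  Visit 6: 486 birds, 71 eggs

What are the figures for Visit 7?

1458 birds, 78 eggs

For the birds, ×3 each step: 2, 6, 18, 54, 162, 486 → 1458.
Eggs: +7 each step; 36, 43, 50, 57, 64, 71 → 78.
Putting it together: 1458 birds, 78 eggs.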